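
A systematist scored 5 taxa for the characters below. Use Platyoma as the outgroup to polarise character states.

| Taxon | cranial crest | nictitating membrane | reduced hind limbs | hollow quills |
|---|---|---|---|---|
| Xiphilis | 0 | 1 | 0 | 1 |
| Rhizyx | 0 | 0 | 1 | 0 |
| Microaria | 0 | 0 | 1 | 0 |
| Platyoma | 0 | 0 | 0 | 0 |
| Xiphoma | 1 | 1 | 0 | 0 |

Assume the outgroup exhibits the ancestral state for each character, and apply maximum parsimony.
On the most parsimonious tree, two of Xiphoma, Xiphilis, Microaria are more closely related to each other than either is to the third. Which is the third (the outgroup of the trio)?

Microaria

The outgroup has state '0' for every character, so '1' is the derived state throughout.
cranial crest: derived state '1' in Xiphoma only — an autapomorphy, so it tells us nothing about relationships among taxa.
nictitating membrane: derived state '1' in Xiphilis and Xiphoma only — synapomorphy for {Xiphilis, Xiphoma}.
reduced hind limbs: derived state '1' in Microaria and Rhizyx only — synapomorphy for {Microaria, Rhizyx}.
hollow quills: derived state '1' in Xiphilis only — an autapomorphy, so it tells us nothing about relationships among taxa.
Most parsimonious ingroup topology: ((Xiphilis,Xiphoma),(Microaria,Rhizyx)).
Xiphilis and Xiphoma share a more recent common ancestor with each other than either does with Microaria, so Microaria is the least closely related of the three.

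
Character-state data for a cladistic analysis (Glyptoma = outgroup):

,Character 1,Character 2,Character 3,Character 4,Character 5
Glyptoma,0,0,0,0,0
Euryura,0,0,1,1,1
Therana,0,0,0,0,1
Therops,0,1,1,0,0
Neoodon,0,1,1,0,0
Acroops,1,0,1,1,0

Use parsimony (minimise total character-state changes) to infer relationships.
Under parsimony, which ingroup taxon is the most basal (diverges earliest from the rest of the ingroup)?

The outgroup has state '0' for every character, so '1' is the derived state throughout.
Character 1: derived state '1' in Acroops only — an autapomorphy, so it tells us nothing about relationships among taxa.
Character 2: derived state '1' in Neoodon and Therops only — synapomorphy for {Neoodon, Therops}.
Character 3 (derived state '1') is shared by Acroops, Euryura, Neoodon, and Therops — a synapomorphy uniting that clade.
Character 4 (derived state '1') is shared by Acroops and Euryura — a synapomorphy uniting that clade.
Character 5 (state '1') occurs in Euryura and Therana but conflicts with the nesting implied by the other characters — most parsimoniously interpreted as homoplasy.
Most parsimonious ingroup topology: (((Euryura,Acroops),(Therops,Neoodon)),Therana).
Therana is sister to the clade containing all other ingroup taxa, so it is the earliest-diverging (most basal) ingroup lineage.

Therana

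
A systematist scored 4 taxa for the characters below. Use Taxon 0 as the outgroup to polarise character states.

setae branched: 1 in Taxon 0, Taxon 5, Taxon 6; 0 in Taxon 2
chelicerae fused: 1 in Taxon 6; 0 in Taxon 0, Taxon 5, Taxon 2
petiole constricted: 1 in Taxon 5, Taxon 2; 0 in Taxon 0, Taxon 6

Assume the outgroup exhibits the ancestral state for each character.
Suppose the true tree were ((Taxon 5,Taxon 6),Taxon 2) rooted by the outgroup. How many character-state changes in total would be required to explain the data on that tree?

4

Map each character onto ((Taxon 5,Taxon 6),Taxon 2) (rooted by Taxon 0) and count the minimum state changes it requires (Fitch parsimony):
setae branched: 1; chelicerae fused: 1; petiole constricted: 2.
Total tree length = 4.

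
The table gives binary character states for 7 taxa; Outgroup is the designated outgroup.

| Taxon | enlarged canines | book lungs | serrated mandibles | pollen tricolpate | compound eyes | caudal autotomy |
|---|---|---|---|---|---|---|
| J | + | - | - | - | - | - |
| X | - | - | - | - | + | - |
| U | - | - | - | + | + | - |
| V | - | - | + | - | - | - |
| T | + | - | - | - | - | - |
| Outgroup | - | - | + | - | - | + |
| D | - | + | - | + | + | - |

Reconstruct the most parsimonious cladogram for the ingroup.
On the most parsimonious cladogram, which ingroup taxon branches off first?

Character polarity is set by the outgroup: the derived state is whichever differs from the outgroup's state, so for serrated mandibles, caudal autotomy the derived state is '-', and for the remaining characters it is '+'.
enlarged canines: derived state '+' in J and T only — synapomorphy for {J, T}.
book lungs: derived state '+' in D only — an autapomorphy, so it tells us nothing about relationships among taxa.
Only D, J, T, U, and X show the derived state '-' for serrated mandibles, supporting them as a clade.
pollen tricolpate: derived state '+' in D and U only — synapomorphy for {D, U}.
Only D, U, and X show the derived state '+' for compound eyes, supporting them as a clade.
caudal autotomy (derived state '-') is shared by all ingroup taxa — unites the whole ingroup.
Most parsimonious ingroup topology: (((J,T),(X,(D,U))),V).
V is sister to the clade containing all other ingroup taxa, so it is the earliest-diverging (most basal) ingroup lineage.

V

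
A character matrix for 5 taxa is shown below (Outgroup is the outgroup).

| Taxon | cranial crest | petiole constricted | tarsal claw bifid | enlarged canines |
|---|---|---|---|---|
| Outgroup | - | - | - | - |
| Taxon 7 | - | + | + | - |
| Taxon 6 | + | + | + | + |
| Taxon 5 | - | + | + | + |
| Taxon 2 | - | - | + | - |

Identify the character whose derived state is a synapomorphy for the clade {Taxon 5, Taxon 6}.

The outgroup has state '-' for every character, so '+' is the derived state throughout.
cranial crest: derived state '+' in Taxon 6 only — an autapomorphy, so it tells us nothing about relationships among taxa.
petiole constricted: derived state '+' in Taxon 5, Taxon 6, and Taxon 7 only — synapomorphy for {Taxon 5, Taxon 6, Taxon 7}.
All ingroup taxa share the derived state '+' for tarsal claw bifid; it defines the ingroup but does not resolve relationships within it.
enlarged canines (derived state '+') is shared by Taxon 5 and Taxon 6 — a synapomorphy uniting that clade.
Most parsimonious ingroup topology: ((Taxon 7,(Taxon 6,Taxon 5)),Taxon 2).
The clade {Taxon 5, Taxon 6} is supported by enlarged canines: its derived state '+' occurs in exactly those taxa and in no other taxon (including the outgroup).

enlarged canines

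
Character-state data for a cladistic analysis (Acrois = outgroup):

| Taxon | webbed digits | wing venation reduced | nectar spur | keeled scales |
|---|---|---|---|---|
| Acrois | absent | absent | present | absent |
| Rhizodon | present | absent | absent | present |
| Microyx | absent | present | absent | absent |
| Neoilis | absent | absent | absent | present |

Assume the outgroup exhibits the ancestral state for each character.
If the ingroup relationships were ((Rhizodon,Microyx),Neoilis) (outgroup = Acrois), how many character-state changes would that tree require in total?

Map each character onto ((Rhizodon,Microyx),Neoilis) (rooted by Acrois) and count the minimum state changes it requires (Fitch parsimony):
webbed digits: 1; wing venation reduced: 1; nectar spur: 1; keeled scales: 2.
Total tree length = 5.

5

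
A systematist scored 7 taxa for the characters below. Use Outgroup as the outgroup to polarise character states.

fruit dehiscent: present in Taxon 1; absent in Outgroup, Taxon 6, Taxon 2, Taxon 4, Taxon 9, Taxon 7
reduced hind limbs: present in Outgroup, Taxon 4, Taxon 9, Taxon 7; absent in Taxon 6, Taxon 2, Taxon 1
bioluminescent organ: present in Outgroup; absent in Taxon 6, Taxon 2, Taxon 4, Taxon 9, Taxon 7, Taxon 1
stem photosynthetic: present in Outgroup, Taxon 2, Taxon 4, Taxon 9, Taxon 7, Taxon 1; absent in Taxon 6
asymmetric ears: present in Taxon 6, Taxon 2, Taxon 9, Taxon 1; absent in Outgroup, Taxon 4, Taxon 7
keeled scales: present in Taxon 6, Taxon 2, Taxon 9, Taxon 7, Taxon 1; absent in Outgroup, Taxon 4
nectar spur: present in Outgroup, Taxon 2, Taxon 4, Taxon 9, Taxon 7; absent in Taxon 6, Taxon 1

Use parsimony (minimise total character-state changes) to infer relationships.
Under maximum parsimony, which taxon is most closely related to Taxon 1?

Character polarity is set by the outgroup: the derived state is whichever differs from the outgroup's state, so for reduced hind limbs, bioluminescent organ, stem photosynthetic, nectar spur the derived state is 'absent', and for the remaining characters it is 'present'.
fruit dehiscent: derived state 'present' in Taxon 1 only — an autapomorphy, so it tells us nothing about relationships among taxa.
reduced hind limbs (derived state 'absent') is shared by Taxon 1, Taxon 2, and Taxon 6 — a synapomorphy uniting that clade.
bioluminescent organ (derived state 'absent') is shared by all ingroup taxa — unites the whole ingroup.
stem photosynthetic (derived state 'absent') is unique to Taxon 6 (autapomorphy; uninformative for grouping).
asymmetric ears (derived state 'present') is shared by Taxon 1, Taxon 2, Taxon 6, and Taxon 9 — a synapomorphy uniting that clade.
keeled scales: derived state 'present' in Taxon 1, Taxon 2, Taxon 6, Taxon 7, and Taxon 9 only — synapomorphy for {Taxon 1, Taxon 2, Taxon 6, Taxon 7, Taxon 9}.
Only Taxon 1 and Taxon 6 show the derived state 'absent' for nectar spur, supporting them as a clade.
Most parsimonious ingroup topology: (((((Taxon 6,Taxon 1),Taxon 2),Taxon 9),Taxon 7),Taxon 4).
Taxon 1 and Taxon 6 form a cherry on this tree, so they are sister taxa.

Taxon 6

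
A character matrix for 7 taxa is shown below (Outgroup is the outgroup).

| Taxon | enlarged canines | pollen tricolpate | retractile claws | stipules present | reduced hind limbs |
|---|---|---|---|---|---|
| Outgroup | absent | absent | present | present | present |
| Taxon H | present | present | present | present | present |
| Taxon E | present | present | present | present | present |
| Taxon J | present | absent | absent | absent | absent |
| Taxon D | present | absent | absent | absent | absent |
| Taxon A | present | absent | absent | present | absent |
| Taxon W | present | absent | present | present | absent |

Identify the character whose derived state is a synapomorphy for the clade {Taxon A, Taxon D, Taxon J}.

retractile claws

Character polarity is set by the outgroup: the derived state is whichever differs from the outgroup's state, so for retractile claws, stipules present, reduced hind limbs the derived state is 'absent', and for the remaining characters it is 'present'.
All ingroup taxa share the derived state 'present' for enlarged canines; it defines the ingroup but does not resolve relationships within it.
Only Taxon E and Taxon H show the derived state 'present' for pollen tricolpate, supporting them as a clade.
retractile claws: derived state 'absent' in Taxon A, Taxon D, and Taxon J only — synapomorphy for {Taxon A, Taxon D, Taxon J}.
stipules present: derived state 'absent' in Taxon D and Taxon J only — synapomorphy for {Taxon D, Taxon J}.
Only Taxon A, Taxon D, Taxon J, and Taxon W show the derived state 'absent' for reduced hind limbs, supporting them as a clade.
Most parsimonious ingroup topology: ((Taxon H,Taxon E),(((Taxon J,Taxon D),Taxon A),Taxon W)).
The clade {Taxon A, Taxon D, Taxon J} is supported by retractile claws: its derived state 'absent' occurs in exactly those taxa and in no other taxon (including the outgroup).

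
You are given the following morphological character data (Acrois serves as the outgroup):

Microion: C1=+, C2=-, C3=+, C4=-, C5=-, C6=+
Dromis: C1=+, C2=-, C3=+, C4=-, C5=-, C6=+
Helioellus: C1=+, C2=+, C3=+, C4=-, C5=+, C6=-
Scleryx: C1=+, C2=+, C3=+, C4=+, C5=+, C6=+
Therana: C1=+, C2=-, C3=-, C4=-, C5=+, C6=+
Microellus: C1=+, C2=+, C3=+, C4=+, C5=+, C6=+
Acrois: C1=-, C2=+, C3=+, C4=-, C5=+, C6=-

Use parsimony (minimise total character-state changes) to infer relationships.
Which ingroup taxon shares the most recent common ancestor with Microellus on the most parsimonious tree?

Character polarity is set by the outgroup: the derived state is whichever differs from the outgroup's state, so for C2, C3, C5 the derived state is '-', and for the remaining characters it is '+'.
C1 (derived state '+') is shared by all ingroup taxa — unites the whole ingroup.
C2: derived state '-' in Dromis, Microion, and Therana only — synapomorphy for {Dromis, Microion, Therana}.
C3: derived state '-' in Therana only — an autapomorphy, so it tells us nothing about relationships among taxa.
Only Microellus and Scleryx show the derived state '+' for C4, supporting them as a clade.
C5 (derived state '-') is shared by Dromis and Microion — a synapomorphy uniting that clade.
C6: derived state '+' in Dromis, Microellus, Microion, Scleryx, and Therana only — synapomorphy for {Dromis, Microellus, Microion, Scleryx, Therana}.
Most parsimonious ingroup topology: ((((Microion,Dromis),Therana),(Scleryx,Microellus)),Helioellus).
Microellus and Scleryx form a cherry on this tree, so they are sister taxa.

Scleryx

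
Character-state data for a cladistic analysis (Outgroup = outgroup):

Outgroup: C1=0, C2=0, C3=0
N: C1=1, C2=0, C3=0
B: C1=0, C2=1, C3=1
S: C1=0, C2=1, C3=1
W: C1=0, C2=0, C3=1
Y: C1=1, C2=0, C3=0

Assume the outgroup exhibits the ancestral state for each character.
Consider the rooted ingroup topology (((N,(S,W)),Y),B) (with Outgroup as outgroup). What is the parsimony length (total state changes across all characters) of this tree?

6

Map each character onto (((N,(S,W)),Y),B) (rooted by Outgroup) and count the minimum state changes it requires (Fitch parsimony):
C1: 2; C2: 2; C3: 2.
Total tree length = 6.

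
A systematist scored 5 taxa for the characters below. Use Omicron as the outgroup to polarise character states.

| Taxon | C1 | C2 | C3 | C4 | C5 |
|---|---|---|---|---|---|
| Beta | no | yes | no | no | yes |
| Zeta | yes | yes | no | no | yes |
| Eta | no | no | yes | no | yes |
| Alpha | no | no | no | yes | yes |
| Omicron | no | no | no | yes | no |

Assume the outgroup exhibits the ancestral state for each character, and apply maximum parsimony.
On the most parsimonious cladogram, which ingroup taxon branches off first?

Alpha

Character polarity is set by the outgroup: the derived state is whichever differs from the outgroup's state, so for C4 the derived state is 'no', and for the remaining characters it is 'yes'.
C1 (derived state 'yes') is unique to Zeta (autapomorphy; uninformative for grouping).
Only Beta and Zeta show the derived state 'yes' for C2, supporting them as a clade.
C3 (derived state 'yes') is unique to Eta (autapomorphy; uninformative for grouping).
Only Beta, Eta, and Zeta show the derived state 'no' for C4, supporting them as a clade.
C5 (derived state 'yes') is shared by all ingroup taxa — unites the whole ingroup.
Most parsimonious ingroup topology: (((Zeta,Beta),Eta),Alpha).
Alpha is sister to the clade containing all other ingroup taxa, so it is the earliest-diverging (most basal) ingroup lineage.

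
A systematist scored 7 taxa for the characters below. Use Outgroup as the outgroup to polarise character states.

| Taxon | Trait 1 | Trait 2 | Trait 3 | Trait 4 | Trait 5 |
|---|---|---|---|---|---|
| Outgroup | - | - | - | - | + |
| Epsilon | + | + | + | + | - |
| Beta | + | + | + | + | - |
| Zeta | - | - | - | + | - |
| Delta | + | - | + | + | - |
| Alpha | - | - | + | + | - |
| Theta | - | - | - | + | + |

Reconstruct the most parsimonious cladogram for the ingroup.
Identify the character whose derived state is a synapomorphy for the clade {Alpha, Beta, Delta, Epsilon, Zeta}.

Trait 5

Character polarity is set by the outgroup: the derived state is whichever differs from the outgroup's state, so for Trait 5 the derived state is '-', and for the remaining characters it is '+'.
Only Beta, Delta, and Epsilon show the derived state '+' for Trait 1, supporting them as a clade.
Trait 2: derived state '+' in Beta and Epsilon only — synapomorphy for {Beta, Epsilon}.
Only Alpha, Beta, Delta, and Epsilon show the derived state '+' for Trait 3, supporting them as a clade.
Trait 4 (derived state '+') is shared by all ingroup taxa — unites the whole ingroup.
Trait 5 (derived state '-') is shared by Alpha, Beta, Delta, Epsilon, and Zeta — a synapomorphy uniting that clade.
Most parsimonious ingroup topology: (((((Epsilon,Beta),Delta),Alpha),Zeta),Theta).
The clade {Alpha, Beta, Delta, Epsilon, Zeta} is supported by Trait 5: its derived state '-' occurs in exactly those taxa and in no other taxon (including the outgroup).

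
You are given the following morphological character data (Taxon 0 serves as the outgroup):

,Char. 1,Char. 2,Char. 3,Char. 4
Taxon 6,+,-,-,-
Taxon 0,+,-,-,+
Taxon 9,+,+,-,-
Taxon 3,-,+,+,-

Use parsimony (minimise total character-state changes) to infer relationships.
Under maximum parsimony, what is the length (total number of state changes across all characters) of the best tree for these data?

Character polarity is set by the outgroup: the derived state is whichever differs from the outgroup's state, so for Char. 1, Char. 4 the derived state is '-', and for the remaining characters it is '+'.
Char. 1 (derived state '-') is unique to Taxon 3 (autapomorphy; uninformative for grouping).
Char. 2 (derived state '+') is shared by Taxon 3 and Taxon 9 — a synapomorphy uniting that clade.
Char. 3 (derived state '+') is unique to Taxon 3 (autapomorphy; uninformative for grouping).
All ingroup taxa share the derived state '-' for Char. 4; it defines the ingroup but does not resolve relationships within it.
Most parsimonious ingroup topology: (Taxon 6,(Taxon 3,Taxon 9)).
Changes per character on this tree: Char. 1: 1; Char. 2: 1; Char. 3: 1; Char. 4: 1.
Total = 4.

4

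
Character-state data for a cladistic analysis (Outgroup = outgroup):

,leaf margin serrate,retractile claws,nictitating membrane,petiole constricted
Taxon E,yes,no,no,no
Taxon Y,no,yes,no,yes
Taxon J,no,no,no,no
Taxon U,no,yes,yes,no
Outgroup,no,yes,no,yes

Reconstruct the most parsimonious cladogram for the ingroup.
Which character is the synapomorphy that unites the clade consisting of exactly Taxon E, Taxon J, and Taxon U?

Character polarity is set by the outgroup: the derived state is whichever differs from the outgroup's state, so for retractile claws, petiole constricted the derived state is 'no', and for the remaining characters it is 'yes'.
leaf margin serrate: derived state 'yes' in Taxon E only — an autapomorphy, so it tells us nothing about relationships among taxa.
retractile claws: derived state 'no' in Taxon E and Taxon J only — synapomorphy for {Taxon E, Taxon J}.
nictitating membrane (derived state 'yes') is unique to Taxon U (autapomorphy; uninformative for grouping).
petiole constricted (derived state 'no') is shared by Taxon E, Taxon J, and Taxon U — a synapomorphy uniting that clade.
Most parsimonious ingroup topology: ((Taxon U,(Taxon J,Taxon E)),Taxon Y).
The clade {Taxon E, Taxon J, Taxon U} is supported by petiole constricted: its derived state 'no' occurs in exactly those taxa and in no other taxon (including the outgroup).

petiole constricted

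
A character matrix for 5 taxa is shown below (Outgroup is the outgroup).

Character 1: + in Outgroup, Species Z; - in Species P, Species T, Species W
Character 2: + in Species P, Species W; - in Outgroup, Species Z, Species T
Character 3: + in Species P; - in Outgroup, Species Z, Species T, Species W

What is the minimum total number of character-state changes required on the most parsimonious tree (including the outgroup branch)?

3

Character polarity is set by the outgroup: the derived state is whichever differs from the outgroup's state, so for Character 1 the derived state is '-', and for the remaining characters it is '+'.
Character 1 (derived state '-') is shared by Species P, Species T, and Species W — a synapomorphy uniting that clade.
Only Species P and Species W show the derived state '+' for Character 2, supporting them as a clade.
Character 3: derived state '+' in Species P only — an autapomorphy, so it tells us nothing about relationships among taxa.
Most parsimonious ingroup topology: (Species Z,((Species P,Species W),Species T)).
Changes per character on this tree: Character 1: 1; Character 2: 1; Character 3: 1.
Total = 3.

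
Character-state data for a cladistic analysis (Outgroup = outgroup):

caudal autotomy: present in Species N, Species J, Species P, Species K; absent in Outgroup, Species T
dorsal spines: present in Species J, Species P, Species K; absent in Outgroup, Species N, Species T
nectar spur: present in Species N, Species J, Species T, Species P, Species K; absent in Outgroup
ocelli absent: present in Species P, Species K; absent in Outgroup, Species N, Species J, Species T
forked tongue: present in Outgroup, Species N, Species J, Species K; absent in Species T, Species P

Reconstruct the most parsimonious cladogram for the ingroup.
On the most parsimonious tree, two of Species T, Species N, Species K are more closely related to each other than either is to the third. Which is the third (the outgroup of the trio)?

Character polarity is set by the outgroup: the derived state is whichever differs from the outgroup's state, so for forked tongue the derived state is 'absent', and for the remaining characters it is 'present'.
caudal autotomy (derived state 'present') is shared by Species J, Species K, Species N, and Species P — a synapomorphy uniting that clade.
Only Species J, Species K, and Species P show the derived state 'present' for dorsal spines, supporting them as a clade.
All ingroup taxa share the derived state 'present' for nectar spur; it defines the ingroup but does not resolve relationships within it.
ocelli absent (derived state 'present') is shared by Species K and Species P — a synapomorphy uniting that clade.
forked tongue groups Species P and Species T, which is incompatible with the clades supported by the remaining characters; treating it as convergent (homoplasy) costs fewer steps than any alternative tree.
Most parsimonious ingroup topology: ((Species N,(Species J,(Species P,Species K))),Species T).
Species N and Species K share a more recent common ancestor with each other than either does with Species T, so Species T is the least closely related of the three.

Species T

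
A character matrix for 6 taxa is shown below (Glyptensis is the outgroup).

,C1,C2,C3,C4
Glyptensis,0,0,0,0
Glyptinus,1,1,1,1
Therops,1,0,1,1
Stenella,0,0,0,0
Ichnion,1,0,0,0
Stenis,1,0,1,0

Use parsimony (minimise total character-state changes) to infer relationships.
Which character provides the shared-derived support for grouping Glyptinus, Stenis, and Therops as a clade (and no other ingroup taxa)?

The outgroup has state '0' for every character, so '1' is the derived state throughout.
C1 (derived state '1') is shared by Glyptinus, Ichnion, Stenis, and Therops — a synapomorphy uniting that clade.
C2 (derived state '1') is unique to Glyptinus (autapomorphy; uninformative for grouping).
Only Glyptinus, Stenis, and Therops show the derived state '1' for C3, supporting them as a clade.
Only Glyptinus and Therops show the derived state '1' for C4, supporting them as a clade.
Most parsimonious ingroup topology: ((((Glyptinus,Therops),Stenis),Ichnion),Stenella).
The clade {Glyptinus, Stenis, Therops} is supported by C3: its derived state '1' occurs in exactly those taxa and in no other taxon (including the outgroup).

C3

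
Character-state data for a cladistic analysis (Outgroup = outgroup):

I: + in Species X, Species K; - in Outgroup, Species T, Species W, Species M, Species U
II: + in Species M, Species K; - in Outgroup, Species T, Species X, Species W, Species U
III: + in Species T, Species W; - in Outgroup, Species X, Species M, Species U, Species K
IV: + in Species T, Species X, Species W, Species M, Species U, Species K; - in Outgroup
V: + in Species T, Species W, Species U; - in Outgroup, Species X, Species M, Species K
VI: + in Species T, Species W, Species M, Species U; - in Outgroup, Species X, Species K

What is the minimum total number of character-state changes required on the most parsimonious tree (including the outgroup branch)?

7

The outgroup has state '-' for every character, so '+' is the derived state throughout.
I (derived state '+') is shared by Species K and Species X — a synapomorphy uniting that clade.
II groups Species K and Species M, which is incompatible with the clades supported by the remaining characters; treating it as convergent (homoplasy) costs fewer steps than any alternative tree.
Only Species T and Species W show the derived state '+' for III, supporting them as a clade.
IV (derived state '+') is shared by all ingroup taxa — unites the whole ingroup.
Only Species T, Species U, and Species W show the derived state '+' for V, supporting them as a clade.
VI: derived state '+' in Species M, Species T, Species U, and Species W only — synapomorphy for {Species M, Species T, Species U, Species W}.
Most parsimonious ingroup topology: ((((Species T,Species W),Species U),Species M),(Species X,Species K)).
Changes per character on this tree: I: 1; II: 2; III: 1; IV: 1; V: 1; VI: 1.
Total = 7.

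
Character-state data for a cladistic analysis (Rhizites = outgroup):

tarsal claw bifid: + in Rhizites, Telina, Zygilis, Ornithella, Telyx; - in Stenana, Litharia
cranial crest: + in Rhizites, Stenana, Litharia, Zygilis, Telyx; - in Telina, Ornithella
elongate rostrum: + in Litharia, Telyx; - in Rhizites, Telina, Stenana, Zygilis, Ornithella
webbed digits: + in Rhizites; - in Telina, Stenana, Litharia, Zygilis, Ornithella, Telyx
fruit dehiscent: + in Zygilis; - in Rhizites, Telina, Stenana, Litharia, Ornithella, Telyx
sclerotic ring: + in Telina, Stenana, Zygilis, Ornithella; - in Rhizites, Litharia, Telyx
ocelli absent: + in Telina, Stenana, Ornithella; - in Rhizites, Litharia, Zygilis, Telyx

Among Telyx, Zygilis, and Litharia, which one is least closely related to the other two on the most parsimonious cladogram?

Zygilis

Character polarity is set by the outgroup: the derived state is whichever differs from the outgroup's state, so for tarsal claw bifid, cranial crest, webbed digits the derived state is '-', and for the remaining characters it is '+'.
tarsal claw bifid groups Litharia and Stenana, which is incompatible with the clades supported by the remaining characters; treating it as convergent (homoplasy) costs fewer steps than any alternative tree.
cranial crest (derived state '-') is shared by Ornithella and Telina — a synapomorphy uniting that clade.
elongate rostrum: derived state '+' in Litharia and Telyx only — synapomorphy for {Litharia, Telyx}.
All ingroup taxa share the derived state '-' for webbed digits; it defines the ingroup but does not resolve relationships within it.
fruit dehiscent (derived state '+') is unique to Zygilis (autapomorphy; uninformative for grouping).
sclerotic ring: derived state '+' in Ornithella, Stenana, Telina, and Zygilis only — synapomorphy for {Ornithella, Stenana, Telina, Zygilis}.
Only Ornithella, Stenana, and Telina show the derived state '+' for ocelli absent, supporting them as a clade.
Most parsimonious ingroup topology: ((((Telina,Ornithella),Stenana),Zygilis),(Litharia,Telyx)).
Litharia and Telyx share a more recent common ancestor with each other than either does with Zygilis, so Zygilis is the least closely related of the three.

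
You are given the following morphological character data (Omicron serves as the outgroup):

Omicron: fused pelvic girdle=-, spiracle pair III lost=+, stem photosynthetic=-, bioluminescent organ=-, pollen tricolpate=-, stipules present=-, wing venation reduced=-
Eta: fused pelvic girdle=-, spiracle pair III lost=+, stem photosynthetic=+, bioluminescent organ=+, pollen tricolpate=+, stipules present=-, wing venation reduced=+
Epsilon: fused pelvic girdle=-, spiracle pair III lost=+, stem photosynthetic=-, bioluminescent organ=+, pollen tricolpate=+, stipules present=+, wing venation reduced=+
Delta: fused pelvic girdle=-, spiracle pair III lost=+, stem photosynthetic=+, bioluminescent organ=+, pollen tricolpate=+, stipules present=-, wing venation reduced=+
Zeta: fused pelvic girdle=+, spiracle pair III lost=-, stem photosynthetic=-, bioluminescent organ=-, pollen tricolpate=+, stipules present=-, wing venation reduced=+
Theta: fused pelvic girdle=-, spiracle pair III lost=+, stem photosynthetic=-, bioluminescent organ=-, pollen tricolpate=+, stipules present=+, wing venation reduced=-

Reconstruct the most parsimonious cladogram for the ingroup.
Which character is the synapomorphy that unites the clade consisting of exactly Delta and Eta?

stem photosynthetic

Character polarity is set by the outgroup: the derived state is whichever differs from the outgroup's state, so for spiracle pair III lost the derived state is '-', and for the remaining characters it is '+'.
fused pelvic girdle (derived state '+') is unique to Zeta (autapomorphy; uninformative for grouping).
spiracle pair III lost (derived state '-') is unique to Zeta (autapomorphy; uninformative for grouping).
stem photosynthetic: derived state '+' in Delta and Eta only — synapomorphy for {Delta, Eta}.
bioluminescent organ (derived state '+') is shared by Delta, Epsilon, and Eta — a synapomorphy uniting that clade.
pollen tricolpate (derived state '+') is shared by all ingroup taxa — unites the whole ingroup.
stipules present groups Epsilon and Theta, which is incompatible with the clades supported by the remaining characters; treating it as convergent (homoplasy) costs fewer steps than any alternative tree.
Only Delta, Epsilon, Eta, and Zeta show the derived state '+' for wing venation reduced, supporting them as a clade.
Most parsimonious ingroup topology: ((((Eta,Delta),Epsilon),Zeta),Theta).
The clade {Delta, Eta} is supported by stem photosynthetic: its derived state '+' occurs in exactly those taxa and in no other taxon (including the outgroup).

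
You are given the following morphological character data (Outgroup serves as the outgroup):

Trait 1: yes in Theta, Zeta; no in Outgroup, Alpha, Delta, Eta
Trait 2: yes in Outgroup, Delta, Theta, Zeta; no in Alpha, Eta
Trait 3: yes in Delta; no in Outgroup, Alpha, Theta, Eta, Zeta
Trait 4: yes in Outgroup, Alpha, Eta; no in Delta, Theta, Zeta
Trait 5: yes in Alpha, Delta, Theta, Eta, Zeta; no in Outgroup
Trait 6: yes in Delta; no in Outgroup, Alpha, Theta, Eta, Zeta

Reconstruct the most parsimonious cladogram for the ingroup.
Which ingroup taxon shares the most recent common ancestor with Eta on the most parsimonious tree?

Alpha

Character polarity is set by the outgroup: the derived state is whichever differs from the outgroup's state, so for Trait 2, Trait 4 the derived state is 'no', and for the remaining characters it is 'yes'.
Only Theta and Zeta show the derived state 'yes' for Trait 1, supporting them as a clade.
Only Alpha and Eta show the derived state 'no' for Trait 2, supporting them as a clade.
Trait 3 (derived state 'yes') is unique to Delta (autapomorphy; uninformative for grouping).
Only Delta, Theta, and Zeta show the derived state 'no' for Trait 4, supporting them as a clade.
All ingroup taxa share the derived state 'yes' for Trait 5; it defines the ingroup but does not resolve relationships within it.
Trait 6 (derived state 'yes') is unique to Delta (autapomorphy; uninformative for grouping).
Most parsimonious ingroup topology: ((Alpha,Eta),(Delta,(Theta,Zeta))).
Eta and Alpha form a cherry on this tree, so they are sister taxa.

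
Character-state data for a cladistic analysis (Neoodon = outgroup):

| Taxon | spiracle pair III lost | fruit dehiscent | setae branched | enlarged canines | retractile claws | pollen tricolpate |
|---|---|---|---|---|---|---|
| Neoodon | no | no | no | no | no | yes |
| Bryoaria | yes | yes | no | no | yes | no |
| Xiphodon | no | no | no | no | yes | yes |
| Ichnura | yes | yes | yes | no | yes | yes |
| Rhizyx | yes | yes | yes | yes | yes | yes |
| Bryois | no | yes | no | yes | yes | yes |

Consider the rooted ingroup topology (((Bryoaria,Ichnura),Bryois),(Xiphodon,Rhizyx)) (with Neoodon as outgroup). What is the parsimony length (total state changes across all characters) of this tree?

Map each character onto (((Bryoaria,Ichnura),Bryois),(Xiphodon,Rhizyx)) (rooted by Neoodon) and count the minimum state changes it requires (Fitch parsimony):
spiracle pair III lost: 2; fruit dehiscent: 2; setae branched: 2; enlarged canines: 2; retractile claws: 1; pollen tricolpate: 1.
Total tree length = 10.

10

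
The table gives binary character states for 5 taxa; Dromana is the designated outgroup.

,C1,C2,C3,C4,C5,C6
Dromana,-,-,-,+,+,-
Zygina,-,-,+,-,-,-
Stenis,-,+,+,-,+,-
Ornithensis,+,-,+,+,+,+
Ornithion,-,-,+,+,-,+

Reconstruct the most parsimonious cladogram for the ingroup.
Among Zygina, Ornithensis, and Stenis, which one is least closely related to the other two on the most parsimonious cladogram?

Ornithensis

Character polarity is set by the outgroup: the derived state is whichever differs from the outgroup's state, so for C4, C5 the derived state is '-', and for the remaining characters it is '+'.
C1: derived state '+' in Ornithensis only — an autapomorphy, so it tells us nothing about relationships among taxa.
C2 (derived state '+') is unique to Stenis (autapomorphy; uninformative for grouping).
All ingroup taxa share the derived state '+' for C3; it defines the ingroup but does not resolve relationships within it.
Only Stenis and Zygina show the derived state '-' for C4, supporting them as a clade.
C5 groups Ornithion and Zygina, which is incompatible with the clades supported by the remaining characters; treating it as convergent (homoplasy) costs fewer steps than any alternative tree.
C6 (derived state '+') is shared by Ornithensis and Ornithion — a synapomorphy uniting that clade.
Most parsimonious ingroup topology: ((Zygina,Stenis),(Ornithensis,Ornithion)).
Stenis and Zygina share a more recent common ancestor with each other than either does with Ornithensis, so Ornithensis is the least closely related of the three.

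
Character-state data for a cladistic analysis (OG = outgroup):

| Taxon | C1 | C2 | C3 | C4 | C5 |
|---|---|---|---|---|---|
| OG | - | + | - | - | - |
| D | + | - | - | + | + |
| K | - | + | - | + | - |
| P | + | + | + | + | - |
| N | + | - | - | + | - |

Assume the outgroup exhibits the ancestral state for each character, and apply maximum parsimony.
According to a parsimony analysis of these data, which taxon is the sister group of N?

Character polarity is set by the outgroup: the derived state is whichever differs from the outgroup's state, so for C2 the derived state is '-', and for the remaining characters it is '+'.
C1: derived state '+' in D, N, and P only — synapomorphy for {D, N, P}.
C2: derived state '-' in D and N only — synapomorphy for {D, N}.
C3 (derived state '+') is unique to P (autapomorphy; uninformative for grouping).
All ingroup taxa share the derived state '+' for C4; it defines the ingroup but does not resolve relationships within it.
C5: derived state '+' in D only — an autapomorphy, so it tells us nothing about relationships among taxa.
Most parsimonious ingroup topology: (((D,N),P),K).
N and D form a cherry on this tree, so they are sister taxa.

D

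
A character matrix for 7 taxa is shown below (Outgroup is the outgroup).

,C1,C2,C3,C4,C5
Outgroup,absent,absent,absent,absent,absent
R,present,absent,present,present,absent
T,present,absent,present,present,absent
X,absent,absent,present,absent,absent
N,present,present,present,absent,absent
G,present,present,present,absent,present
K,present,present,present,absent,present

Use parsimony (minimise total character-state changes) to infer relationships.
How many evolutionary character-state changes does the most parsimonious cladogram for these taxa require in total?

5

The outgroup has state 'absent' for every character, so 'present' is the derived state throughout.
C1: derived state 'present' in G, K, N, R, and T only — synapomorphy for {G, K, N, R, T}.
C2 (derived state 'present') is shared by G, K, and N — a synapomorphy uniting that clade.
C3 (derived state 'present') is shared by all ingroup taxa — unites the whole ingroup.
Only R and T show the derived state 'present' for C4, supporting them as a clade.
Only G and K show the derived state 'present' for C5, supporting them as a clade.
Most parsimonious ingroup topology: (((R,T),(N,(G,K))),X).
Changes per character on this tree: C1: 1; C2: 1; C3: 1; C4: 1; C5: 1.
Total = 5.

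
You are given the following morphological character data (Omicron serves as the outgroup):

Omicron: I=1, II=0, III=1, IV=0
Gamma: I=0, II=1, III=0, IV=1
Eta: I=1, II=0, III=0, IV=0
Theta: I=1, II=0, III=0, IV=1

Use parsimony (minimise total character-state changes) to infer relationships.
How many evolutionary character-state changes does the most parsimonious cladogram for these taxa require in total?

4

Character polarity is set by the outgroup: the derived state is whichever differs from the outgroup's state, so for I, III the derived state is '0', and for the remaining characters it is '1'.
I (derived state '0') is unique to Gamma (autapomorphy; uninformative for grouping).
II: derived state '1' in Gamma only — an autapomorphy, so it tells us nothing about relationships among taxa.
All ingroup taxa share the derived state '0' for III; it defines the ingroup but does not resolve relationships within it.
IV (derived state '1') is shared by Gamma and Theta — a synapomorphy uniting that clade.
Most parsimonious ingroup topology: ((Gamma,Theta),Eta).
Changes per character on this tree: I: 1; II: 1; III: 1; IV: 1.
Total = 4.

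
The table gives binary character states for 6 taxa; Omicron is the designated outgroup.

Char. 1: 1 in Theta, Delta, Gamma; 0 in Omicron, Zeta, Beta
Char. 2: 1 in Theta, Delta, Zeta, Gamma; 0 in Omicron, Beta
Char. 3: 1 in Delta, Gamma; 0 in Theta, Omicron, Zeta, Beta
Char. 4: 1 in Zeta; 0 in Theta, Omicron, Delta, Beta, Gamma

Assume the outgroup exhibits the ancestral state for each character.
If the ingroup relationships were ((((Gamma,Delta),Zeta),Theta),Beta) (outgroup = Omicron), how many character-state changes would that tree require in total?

5

Map each character onto ((((Gamma,Delta),Zeta),Theta),Beta) (rooted by Omicron) and count the minimum state changes it requires (Fitch parsimony):
Char. 1: 2; Char. 2: 1; Char. 3: 1; Char. 4: 1.
Total tree length = 5.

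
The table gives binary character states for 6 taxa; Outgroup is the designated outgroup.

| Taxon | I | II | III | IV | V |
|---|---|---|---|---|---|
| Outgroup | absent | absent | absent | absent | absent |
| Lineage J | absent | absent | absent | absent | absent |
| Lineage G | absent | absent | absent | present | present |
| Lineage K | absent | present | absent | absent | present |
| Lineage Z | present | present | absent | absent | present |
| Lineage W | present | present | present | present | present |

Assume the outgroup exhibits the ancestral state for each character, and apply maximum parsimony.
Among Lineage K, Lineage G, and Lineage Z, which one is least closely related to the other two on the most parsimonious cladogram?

The outgroup has state 'absent' for every character, so 'present' is the derived state throughout.
I (derived state 'present') is shared by Lineage W and Lineage Z — a synapomorphy uniting that clade.
II (derived state 'present') is shared by Lineage K, Lineage W, and Lineage Z — a synapomorphy uniting that clade.
III (derived state 'present') is unique to Lineage W (autapomorphy; uninformative for grouping).
IV (state 'present') occurs in Lineage G and Lineage W but conflicts with the nesting implied by the other characters — most parsimoniously interpreted as homoplasy.
V (derived state 'present') is shared by Lineage G, Lineage K, Lineage W, and Lineage Z — a synapomorphy uniting that clade.
Most parsimonious ingroup topology: (Lineage J,(Lineage G,(Lineage K,(Lineage Z,Lineage W)))).
Lineage K and Lineage Z share a more recent common ancestor with each other than either does with Lineage G, so Lineage G is the least closely related of the three.

Lineage G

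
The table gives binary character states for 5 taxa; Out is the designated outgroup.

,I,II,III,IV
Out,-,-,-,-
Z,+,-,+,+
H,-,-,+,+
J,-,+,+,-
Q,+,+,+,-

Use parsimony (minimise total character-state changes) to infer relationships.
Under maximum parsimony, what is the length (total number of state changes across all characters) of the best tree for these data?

The outgroup has state '-' for every character, so '+' is the derived state throughout.
I groups Q and Z, which is incompatible with the clades supported by the remaining characters; treating it as convergent (homoplasy) costs fewer steps than any alternative tree.
Only J and Q show the derived state '+' for II, supporting them as a clade.
All ingroup taxa share the derived state '+' for III; it defines the ingroup but does not resolve relationships within it.
Only H and Z show the derived state '+' for IV, supporting them as a clade.
Most parsimonious ingroup topology: ((Z,H),(J,Q)).
Changes per character on this tree: I: 2; II: 1; III: 1; IV: 1.
Total = 5.

5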